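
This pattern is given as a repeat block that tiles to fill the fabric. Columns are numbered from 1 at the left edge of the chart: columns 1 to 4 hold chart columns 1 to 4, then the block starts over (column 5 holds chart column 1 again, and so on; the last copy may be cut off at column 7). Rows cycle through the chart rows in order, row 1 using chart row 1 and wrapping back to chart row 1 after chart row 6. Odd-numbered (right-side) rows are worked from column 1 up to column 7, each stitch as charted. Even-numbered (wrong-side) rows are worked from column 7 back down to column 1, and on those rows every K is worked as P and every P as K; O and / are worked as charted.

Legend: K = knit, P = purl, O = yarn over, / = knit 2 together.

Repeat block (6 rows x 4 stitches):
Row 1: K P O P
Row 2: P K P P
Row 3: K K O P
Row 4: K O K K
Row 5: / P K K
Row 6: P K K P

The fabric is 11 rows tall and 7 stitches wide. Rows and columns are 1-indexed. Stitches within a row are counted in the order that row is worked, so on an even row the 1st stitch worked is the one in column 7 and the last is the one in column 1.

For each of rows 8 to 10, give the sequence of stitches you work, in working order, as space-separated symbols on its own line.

Rows as worked:
K P K K K P K
K K O P K K O
P O P P P O P

Derivation:
Row 8: chart row 2, WS - tiled (columns 1-7): P K P P P K P; work from column 7 back to 1 with K<->P swapped.
Row 9: chart row 3, RS - tile across columns 1-7 and work as-is.
Row 10: chart row 4, WS - tiled (columns 1-7): K O K K K O K; work from column 7 back to 1 with K<->P swapped.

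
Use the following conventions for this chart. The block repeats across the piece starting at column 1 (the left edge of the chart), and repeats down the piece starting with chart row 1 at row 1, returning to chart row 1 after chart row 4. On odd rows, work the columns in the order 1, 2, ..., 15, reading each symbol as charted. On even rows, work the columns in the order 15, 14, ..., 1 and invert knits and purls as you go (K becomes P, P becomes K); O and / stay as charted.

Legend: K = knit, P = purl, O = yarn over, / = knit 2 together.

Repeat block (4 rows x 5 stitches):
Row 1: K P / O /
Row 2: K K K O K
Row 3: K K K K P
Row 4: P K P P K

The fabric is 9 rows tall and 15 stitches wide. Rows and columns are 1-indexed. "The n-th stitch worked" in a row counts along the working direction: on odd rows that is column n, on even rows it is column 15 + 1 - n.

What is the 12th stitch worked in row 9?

For row 9: chart row = ((9-1) mod 4) + 1 = 1; this is a RS (odd) row.
Chart row 1 tiled across columns 1-15: K P / O / K P / O / K P / O /
RS: work column 1 to column 15, symbols as charted — the tiled row is the row as worked.
The 12th stitch worked is P.

== STITCH ==
P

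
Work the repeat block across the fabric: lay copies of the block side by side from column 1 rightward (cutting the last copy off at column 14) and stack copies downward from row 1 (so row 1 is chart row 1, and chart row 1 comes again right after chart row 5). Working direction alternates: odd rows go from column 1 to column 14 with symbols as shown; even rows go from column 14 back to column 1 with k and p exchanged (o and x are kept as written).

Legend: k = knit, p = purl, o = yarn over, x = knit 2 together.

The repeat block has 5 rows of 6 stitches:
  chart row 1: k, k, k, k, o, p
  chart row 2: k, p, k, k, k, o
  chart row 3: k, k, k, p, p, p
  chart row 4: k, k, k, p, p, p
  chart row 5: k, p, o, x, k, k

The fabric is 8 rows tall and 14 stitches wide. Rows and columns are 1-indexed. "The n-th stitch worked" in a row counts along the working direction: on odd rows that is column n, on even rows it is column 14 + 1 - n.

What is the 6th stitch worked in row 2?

== STITCH ==
p

Derivation:
Row 2: (2-1) mod 5 = 1, so use chart row 2. Even row -> WS.
Chart row 2 tiled across columns 1-14: k p k k k o k p k k k o k p
WS row: flip the tiled sequence (start at column 14) and apply k<->p; o and x stay.
Row 2 as worked: k p o p p p k p o p p p k p
Stitch 6 in working order -> p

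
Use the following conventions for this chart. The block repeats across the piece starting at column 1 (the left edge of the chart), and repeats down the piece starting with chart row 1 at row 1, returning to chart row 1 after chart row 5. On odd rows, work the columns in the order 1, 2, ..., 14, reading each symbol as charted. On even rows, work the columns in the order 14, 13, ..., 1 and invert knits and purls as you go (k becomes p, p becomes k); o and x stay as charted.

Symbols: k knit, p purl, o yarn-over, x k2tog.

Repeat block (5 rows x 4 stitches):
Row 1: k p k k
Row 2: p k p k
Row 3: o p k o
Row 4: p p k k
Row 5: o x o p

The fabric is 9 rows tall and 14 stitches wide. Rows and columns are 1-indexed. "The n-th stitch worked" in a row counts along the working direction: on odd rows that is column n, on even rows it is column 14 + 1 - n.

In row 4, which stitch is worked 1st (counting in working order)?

Result:
k

Derivation:
Row 4: (4-1) mod 5 = 3, so use chart row 4. Even row -> WS.
Chart row 4 tiled across columns 1-14: p p k k p p k k p p k k p p
WS: work from column 14 back to column 1 (reverse the tiled row), swapping k<->p (o and x unchanged).
Row 4 as worked: k k p p k k p p k k p p k k
Stitch 1 in working order -> k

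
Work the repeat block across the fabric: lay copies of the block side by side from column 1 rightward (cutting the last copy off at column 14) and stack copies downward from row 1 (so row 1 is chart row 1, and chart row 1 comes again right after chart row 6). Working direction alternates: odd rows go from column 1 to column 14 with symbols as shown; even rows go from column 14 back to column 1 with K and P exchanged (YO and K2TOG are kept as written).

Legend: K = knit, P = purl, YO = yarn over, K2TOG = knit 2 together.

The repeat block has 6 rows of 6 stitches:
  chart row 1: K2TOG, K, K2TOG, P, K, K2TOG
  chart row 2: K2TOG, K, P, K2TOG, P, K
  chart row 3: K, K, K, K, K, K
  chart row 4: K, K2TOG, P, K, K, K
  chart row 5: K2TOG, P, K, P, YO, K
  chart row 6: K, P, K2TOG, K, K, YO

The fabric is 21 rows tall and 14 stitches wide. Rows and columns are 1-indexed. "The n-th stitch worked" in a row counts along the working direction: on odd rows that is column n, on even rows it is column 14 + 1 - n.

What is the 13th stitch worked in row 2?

Result:
P

Derivation:
For row 2: chart row = ((2-1) mod 6) + 1 = 2; this is a WS (even) row.
Chart row 2 tiled across columns 1-14: K2TOG K P K2TOG P K K2TOG K P K2TOG P K K2TOG K
Wrong side: read the tiled row from column 14 down to 1 and exchange K with P (leave YO, K2TOG).
Row 2 as worked: P K2TOG P K K2TOG K P K2TOG P K K2TOG K P K2TOG
Stitch 13 in working order -> P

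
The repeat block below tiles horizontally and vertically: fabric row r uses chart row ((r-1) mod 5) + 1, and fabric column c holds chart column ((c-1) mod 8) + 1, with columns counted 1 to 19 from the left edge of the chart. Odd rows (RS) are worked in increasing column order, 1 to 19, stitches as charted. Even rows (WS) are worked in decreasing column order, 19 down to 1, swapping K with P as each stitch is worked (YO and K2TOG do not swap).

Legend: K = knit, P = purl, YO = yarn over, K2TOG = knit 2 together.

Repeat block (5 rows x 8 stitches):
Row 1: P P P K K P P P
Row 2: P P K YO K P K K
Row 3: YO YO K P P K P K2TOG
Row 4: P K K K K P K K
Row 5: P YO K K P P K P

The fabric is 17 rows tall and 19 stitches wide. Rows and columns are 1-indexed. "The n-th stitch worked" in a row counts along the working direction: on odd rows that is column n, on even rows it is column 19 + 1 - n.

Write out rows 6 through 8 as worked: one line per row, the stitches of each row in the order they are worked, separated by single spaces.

Row 6: chart row 1, WS - tiled (columns 1-19): P P P K K P P P P P P K K P P P P P P; work from column 19 back to 1 with K<->P swapped.
Row 7: chart row 2, RS - tile across columns 1-19 and work as-is.
Row 8: chart row 3, WS - tiled (columns 1-19): YO YO K P P K P K2TOG YO YO K P P K P K2TOG YO YO K; work from column 19 back to 1 with K<->P swapped.

Rows as worked:
K K K K K K P P K K K K K K P P K K K
P P K YO K P K K P P K YO K P K K P P K
P YO YO K2TOG K P K K P YO YO K2TOG K P K K P YO YO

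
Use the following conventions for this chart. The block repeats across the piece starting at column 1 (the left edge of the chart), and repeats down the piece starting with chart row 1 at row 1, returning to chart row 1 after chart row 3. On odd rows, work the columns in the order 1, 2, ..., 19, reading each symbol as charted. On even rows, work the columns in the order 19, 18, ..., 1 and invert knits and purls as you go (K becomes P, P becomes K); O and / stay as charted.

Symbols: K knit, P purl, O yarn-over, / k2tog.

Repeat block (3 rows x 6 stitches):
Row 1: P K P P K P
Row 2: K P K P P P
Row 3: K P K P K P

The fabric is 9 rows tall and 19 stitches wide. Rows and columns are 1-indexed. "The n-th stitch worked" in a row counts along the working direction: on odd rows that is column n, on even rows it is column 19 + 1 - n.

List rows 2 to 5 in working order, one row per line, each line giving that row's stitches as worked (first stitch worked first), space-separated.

Result:
P K K K P K P K K K P K P K K K P K P
K P K P K P K P K P K P K P K P K P K
K K P K K P K K P K K P K K P K K P K
K P K P P P K P K P P P K P K P P P K

Derivation:
Row 2: chart row 2, WS - tiled (columns 1-19): K P K P P P K P K P P P K P K P P P K; work from column 19 back to 1 with K<->P swapped.
Row 3: chart row 3, RS - tile across columns 1-19 and work as-is.
Row 4: chart row 1, WS - tiled (columns 1-19): P K P P K P P K P P K P P K P P K P P; work from column 19 back to 1 with K<->P swapped.
Row 5: chart row 2, RS - tile across columns 1-19 and work as-is.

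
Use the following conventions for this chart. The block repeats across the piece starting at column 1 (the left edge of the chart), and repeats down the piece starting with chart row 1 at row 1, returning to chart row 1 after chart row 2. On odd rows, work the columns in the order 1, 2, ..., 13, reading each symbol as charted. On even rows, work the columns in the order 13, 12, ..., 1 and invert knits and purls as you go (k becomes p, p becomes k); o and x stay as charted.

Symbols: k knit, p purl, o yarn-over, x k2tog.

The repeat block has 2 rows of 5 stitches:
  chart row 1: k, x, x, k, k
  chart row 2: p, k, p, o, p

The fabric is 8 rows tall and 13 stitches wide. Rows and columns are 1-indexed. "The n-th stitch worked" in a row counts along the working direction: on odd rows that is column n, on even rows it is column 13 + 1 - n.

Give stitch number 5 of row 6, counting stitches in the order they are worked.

Row 6: (6-1) mod 2 = 1, so use chart row 2. Even row -> WS.
Chart row 2 tiled across columns 1-13: p k p o p p k p o p p k p
Wrong side: read the tiled row from column 13 down to 1 and exchange k with p (leave o, x).
Row 6 as worked: k p k k o k p k k o k p k
Counting 5 along the worked row gives o.

== STITCH ==
o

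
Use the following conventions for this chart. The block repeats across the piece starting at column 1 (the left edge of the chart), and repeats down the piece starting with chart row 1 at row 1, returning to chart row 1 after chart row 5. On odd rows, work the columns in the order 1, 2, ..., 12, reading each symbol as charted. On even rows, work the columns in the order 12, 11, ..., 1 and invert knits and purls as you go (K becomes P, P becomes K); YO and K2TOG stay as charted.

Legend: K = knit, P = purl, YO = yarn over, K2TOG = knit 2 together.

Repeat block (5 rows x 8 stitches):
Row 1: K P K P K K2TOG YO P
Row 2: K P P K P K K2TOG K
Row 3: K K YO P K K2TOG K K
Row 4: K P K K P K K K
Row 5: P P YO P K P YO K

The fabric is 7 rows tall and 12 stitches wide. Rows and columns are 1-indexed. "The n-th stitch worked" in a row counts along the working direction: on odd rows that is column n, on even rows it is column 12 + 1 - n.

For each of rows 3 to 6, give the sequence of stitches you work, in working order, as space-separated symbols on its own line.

== ROWS AS WORKED ==
K K YO P K K2TOG K K K K YO P
P P K P P P P K P P K P
P P YO P K P YO K P P YO P
K P K P K YO K2TOG P K P K P

Derivation:
Row 3: chart row 3, RS - tile across columns 1-12 and work as-is.
Row 4: chart row 4, WS - tiled (columns 1-12): K P K K P K K K K P K K; work from column 12 back to 1 with K<->P swapped.
Row 5: chart row 5, RS - tile across columns 1-12 and work as-is.
Row 6: chart row 1, WS - tiled (columns 1-12): K P K P K K2TOG YO P K P K P; work from column 12 back to 1 with K<->P swapped.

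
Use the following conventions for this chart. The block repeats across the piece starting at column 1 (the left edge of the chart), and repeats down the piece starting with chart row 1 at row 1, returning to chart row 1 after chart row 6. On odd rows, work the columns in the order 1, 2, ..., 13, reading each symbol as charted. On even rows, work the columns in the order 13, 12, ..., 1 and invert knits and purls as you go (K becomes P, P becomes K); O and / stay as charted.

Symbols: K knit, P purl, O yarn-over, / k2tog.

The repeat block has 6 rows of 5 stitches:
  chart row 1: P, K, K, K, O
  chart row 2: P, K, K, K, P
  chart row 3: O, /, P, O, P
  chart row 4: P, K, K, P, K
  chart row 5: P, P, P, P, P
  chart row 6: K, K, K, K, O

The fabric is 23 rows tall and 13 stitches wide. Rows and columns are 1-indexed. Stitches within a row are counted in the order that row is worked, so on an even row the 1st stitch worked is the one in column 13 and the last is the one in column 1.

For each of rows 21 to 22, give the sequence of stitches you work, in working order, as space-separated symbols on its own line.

== ROWS AS WORKED ==
O / P O P O / P O P O / P
P P K P K P P K P K P P K

Derivation:
Row 21: chart row 3, RS - tile across columns 1-13 and work as-is.
Row 22: chart row 4, WS - tiled (columns 1-13): P K K P K P K K P K P K K; work from column 13 back to 1 with K<->P swapped.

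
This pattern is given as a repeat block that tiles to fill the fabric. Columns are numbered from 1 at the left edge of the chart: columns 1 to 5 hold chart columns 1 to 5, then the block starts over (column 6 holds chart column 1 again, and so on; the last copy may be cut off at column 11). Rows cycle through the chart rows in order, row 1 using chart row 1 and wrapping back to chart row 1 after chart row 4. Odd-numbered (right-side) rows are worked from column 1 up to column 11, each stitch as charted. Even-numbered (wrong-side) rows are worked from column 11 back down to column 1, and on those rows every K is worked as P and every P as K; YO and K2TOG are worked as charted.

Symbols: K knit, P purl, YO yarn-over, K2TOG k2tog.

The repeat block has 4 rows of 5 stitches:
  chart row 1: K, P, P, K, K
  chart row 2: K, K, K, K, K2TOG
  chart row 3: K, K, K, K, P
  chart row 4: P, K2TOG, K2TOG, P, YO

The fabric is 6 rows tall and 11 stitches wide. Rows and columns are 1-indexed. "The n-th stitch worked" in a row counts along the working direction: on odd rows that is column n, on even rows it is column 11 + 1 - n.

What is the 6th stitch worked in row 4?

Row 4: (4-1) mod 4 = 3, so use chart row 4. Even row -> WS.
Chart row 4 tiled across columns 1-11: P K2TOG K2TOG P YO P K2TOG K2TOG P YO P
Wrong side: read the tiled row from column 11 down to 1 and exchange K with P (leave YO, K2TOG).
Row 4 as worked: K YO K K2TOG K2TOG K YO K K2TOG K2TOG K
Counting 6 along the worked row gives K.

== STITCH ==
K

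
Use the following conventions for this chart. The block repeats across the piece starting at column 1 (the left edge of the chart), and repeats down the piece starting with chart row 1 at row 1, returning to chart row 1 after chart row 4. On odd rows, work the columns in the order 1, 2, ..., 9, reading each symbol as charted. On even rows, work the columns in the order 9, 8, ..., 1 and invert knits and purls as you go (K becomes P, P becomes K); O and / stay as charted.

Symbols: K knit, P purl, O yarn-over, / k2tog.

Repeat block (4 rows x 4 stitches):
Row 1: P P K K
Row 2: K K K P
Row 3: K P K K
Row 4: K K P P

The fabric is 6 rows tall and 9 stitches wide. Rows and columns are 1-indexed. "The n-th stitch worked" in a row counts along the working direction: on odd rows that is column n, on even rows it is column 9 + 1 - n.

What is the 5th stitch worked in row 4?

Row 4 uses chart row ((4-1) mod 4)+1 = 4. Row 4 is even, so WS.
Chart row 4 tiled across columns 1-9: K K P P K K P P K
WS row: flip the tiled sequence (start at column 9) and apply K<->P; O and / stay.
Row 4 as worked: P K K P P K K P P
The 5th stitch worked is P.

Result:
P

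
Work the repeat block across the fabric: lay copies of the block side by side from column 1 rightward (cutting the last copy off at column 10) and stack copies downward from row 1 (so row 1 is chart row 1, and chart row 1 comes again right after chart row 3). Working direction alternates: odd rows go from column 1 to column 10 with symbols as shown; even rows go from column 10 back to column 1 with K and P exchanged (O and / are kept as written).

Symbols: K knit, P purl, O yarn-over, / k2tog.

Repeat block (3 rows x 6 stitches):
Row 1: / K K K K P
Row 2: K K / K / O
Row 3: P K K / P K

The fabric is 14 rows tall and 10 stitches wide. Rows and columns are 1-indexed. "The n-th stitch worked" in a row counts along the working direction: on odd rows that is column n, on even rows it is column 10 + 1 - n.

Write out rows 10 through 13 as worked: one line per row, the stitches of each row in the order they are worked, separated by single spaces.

Result:
P P P / K P P P P /
K K / K / O K K / K
/ P P K P K / P P K
/ K K K K P / K K K

Derivation:
Row 10: chart row 1, WS - tiled (columns 1-10): / K K K K P / K K K; work from column 10 back to 1 with K<->P swapped.
Row 11: chart row 2, RS - tile across columns 1-10 and work as-is.
Row 12: chart row 3, WS - tiled (columns 1-10): P K K / P K P K K /; work from column 10 back to 1 with K<->P swapped.
Row 13: chart row 1, RS - tile across columns 1-10 and work as-is.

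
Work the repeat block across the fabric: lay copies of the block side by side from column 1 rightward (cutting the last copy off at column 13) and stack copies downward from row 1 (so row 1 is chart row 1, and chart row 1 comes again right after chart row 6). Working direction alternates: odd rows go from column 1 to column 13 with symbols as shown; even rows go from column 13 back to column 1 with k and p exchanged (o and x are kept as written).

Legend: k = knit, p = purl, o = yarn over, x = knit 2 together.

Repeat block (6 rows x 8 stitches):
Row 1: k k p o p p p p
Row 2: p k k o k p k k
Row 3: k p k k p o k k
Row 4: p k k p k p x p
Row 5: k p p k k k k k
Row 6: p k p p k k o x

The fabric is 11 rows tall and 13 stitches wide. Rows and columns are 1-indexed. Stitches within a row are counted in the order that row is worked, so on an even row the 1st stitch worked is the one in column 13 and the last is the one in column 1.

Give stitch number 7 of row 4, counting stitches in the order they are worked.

== STITCH ==
x

Derivation:
Row 4 uses chart row ((4-1) mod 6)+1 = 4. Row 4 is even, so WS.
Chart row 4 tiled across columns 1-13: p k k p k p x p p k k p k
WS row: flip the tiled sequence (start at column 13) and apply k<->p; o and x stay.
Row 4 as worked: p k p p k k x k p k p p k
Counting 7 along the worked row gives x.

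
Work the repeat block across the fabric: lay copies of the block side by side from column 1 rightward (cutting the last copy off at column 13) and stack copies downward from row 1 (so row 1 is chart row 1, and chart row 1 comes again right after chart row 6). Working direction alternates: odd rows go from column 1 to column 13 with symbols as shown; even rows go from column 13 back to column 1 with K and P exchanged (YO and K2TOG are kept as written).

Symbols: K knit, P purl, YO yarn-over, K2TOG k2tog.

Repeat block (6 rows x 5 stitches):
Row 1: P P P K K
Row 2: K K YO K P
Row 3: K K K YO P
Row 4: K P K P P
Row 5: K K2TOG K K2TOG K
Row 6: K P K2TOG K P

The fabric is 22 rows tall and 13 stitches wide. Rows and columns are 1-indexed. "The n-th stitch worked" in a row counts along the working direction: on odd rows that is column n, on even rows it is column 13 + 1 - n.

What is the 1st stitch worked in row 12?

Row 12 uses chart row ((12-1) mod 6)+1 = 6. Row 12 is even, so WS.
Chart row 6 tiled across columns 1-13: K P K2TOG K P K P K2TOG K P K P K2TOG
WS row: flip the tiled sequence (start at column 13) and apply K<->P; YO and K2TOG stay.
Row 12 as worked: K2TOG K P K P K2TOG K P K P K2TOG K P
Stitch 1 in working order -> K2TOG

Stitch:
K2TOG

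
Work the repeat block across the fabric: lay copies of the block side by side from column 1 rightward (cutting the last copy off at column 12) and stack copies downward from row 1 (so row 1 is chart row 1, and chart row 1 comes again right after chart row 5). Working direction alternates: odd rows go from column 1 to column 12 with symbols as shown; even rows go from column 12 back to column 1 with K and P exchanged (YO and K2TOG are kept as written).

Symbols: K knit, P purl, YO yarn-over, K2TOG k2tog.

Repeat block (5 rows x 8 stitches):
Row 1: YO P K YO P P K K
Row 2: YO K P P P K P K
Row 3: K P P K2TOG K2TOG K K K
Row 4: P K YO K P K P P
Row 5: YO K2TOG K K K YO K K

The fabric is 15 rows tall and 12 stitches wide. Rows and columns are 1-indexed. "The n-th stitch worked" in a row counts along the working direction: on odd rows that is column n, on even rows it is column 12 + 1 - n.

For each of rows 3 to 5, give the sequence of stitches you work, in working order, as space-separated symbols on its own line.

Result:
K P P K2TOG K2TOG K K K K P P K2TOG
P YO P K K K P K P YO P K
YO K2TOG K K K YO K K YO K2TOG K K

Derivation:
Row 3: chart row 3, RS - tile across columns 1-12 and work as-is.
Row 4: chart row 4, WS - tiled (columns 1-12): P K YO K P K P P P K YO K; work from column 12 back to 1 with K<->P swapped.
Row 5: chart row 5, RS - tile across columns 1-12 and work as-is.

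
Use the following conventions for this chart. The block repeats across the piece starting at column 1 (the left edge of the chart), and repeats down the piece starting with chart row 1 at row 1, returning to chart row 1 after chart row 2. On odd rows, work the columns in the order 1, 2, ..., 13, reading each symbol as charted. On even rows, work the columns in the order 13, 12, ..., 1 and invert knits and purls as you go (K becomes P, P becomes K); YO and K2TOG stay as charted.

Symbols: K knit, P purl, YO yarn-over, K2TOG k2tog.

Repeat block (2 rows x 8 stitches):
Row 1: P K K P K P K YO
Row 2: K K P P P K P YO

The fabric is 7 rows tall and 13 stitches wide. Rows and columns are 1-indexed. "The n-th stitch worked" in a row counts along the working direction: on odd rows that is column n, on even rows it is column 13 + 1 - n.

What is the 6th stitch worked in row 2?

== STITCH ==
YO

Derivation:
For row 2: chart row = ((2-1) mod 2) + 1 = 2; this is a WS (even) row.
Chart row 2 tiled across columns 1-13: K K P P P K P YO K K P P P
WS: work from column 13 back to column 1 (reverse the tiled row), swapping K<->P (YO and K2TOG unchanged).
Row 2 as worked: K K K P P YO K P K K K P P
The 6th stitch worked is YO.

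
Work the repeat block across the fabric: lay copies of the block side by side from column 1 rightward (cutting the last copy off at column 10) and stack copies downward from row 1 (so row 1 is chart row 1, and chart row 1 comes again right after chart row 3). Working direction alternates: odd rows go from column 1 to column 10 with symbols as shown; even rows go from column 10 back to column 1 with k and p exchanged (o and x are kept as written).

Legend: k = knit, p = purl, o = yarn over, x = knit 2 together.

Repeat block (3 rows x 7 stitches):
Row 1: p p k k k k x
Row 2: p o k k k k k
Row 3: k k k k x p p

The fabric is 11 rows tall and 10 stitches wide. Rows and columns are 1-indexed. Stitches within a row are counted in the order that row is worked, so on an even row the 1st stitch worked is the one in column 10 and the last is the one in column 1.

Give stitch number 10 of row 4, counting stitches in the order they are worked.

== STITCH ==
k

Derivation:
Row 4: (4-1) mod 3 = 0, so use chart row 1. Even row -> WS.
Chart row 1 tiled across columns 1-10: p p k k k k x p p k
Wrong side: read the tiled row from column 10 down to 1 and exchange k with p (leave o, x).
Row 4 as worked: p k k x p p p p k k
The 10th stitch worked is k.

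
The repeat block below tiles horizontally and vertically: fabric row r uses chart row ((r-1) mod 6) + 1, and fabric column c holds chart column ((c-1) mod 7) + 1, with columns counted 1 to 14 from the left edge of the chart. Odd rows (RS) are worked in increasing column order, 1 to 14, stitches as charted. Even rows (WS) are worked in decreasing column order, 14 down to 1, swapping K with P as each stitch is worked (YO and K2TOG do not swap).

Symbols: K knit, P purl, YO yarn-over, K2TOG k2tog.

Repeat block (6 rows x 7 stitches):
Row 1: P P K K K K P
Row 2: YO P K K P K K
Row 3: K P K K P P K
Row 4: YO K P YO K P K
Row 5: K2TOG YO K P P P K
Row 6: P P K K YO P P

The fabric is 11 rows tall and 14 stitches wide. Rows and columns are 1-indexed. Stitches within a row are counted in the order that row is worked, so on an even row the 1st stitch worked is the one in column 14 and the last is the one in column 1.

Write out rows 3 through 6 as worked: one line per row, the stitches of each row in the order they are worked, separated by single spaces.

== ROWS AS WORKED ==
K P K K P P K K P K K P P K
P K P YO K P YO P K P YO K P YO
K2TOG YO K P P P K K2TOG YO K P P P K
K K YO P P K K K K YO P P K K

Derivation:
Row 3: chart row 3, RS - tile across columns 1-14 and work as-is.
Row 4: chart row 4, WS - tiled (columns 1-14): YO K P YO K P K YO K P YO K P K; work from column 14 back to 1 with K<->P swapped.
Row 5: chart row 5, RS - tile across columns 1-14 and work as-is.
Row 6: chart row 6, WS - tiled (columns 1-14): P P K K YO P P P P K K YO P P; work from column 14 back to 1 with K<->P swapped.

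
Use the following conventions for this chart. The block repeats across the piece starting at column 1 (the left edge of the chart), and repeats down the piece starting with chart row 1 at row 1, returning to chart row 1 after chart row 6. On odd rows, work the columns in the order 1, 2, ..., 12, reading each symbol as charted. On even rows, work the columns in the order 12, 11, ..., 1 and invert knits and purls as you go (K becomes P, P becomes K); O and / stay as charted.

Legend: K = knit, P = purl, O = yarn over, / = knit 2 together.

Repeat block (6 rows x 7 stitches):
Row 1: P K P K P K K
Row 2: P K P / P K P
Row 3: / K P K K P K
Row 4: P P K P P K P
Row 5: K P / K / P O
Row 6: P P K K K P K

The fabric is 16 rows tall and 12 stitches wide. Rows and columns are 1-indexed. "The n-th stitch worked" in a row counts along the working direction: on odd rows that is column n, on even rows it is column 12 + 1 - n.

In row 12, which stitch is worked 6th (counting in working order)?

Row 12: (12-1) mod 6 = 5, so use chart row 6. Even row -> WS.
Chart row 6 tiled across columns 1-12: P P K K K P K P P K K K
Wrong side: read the tiled row from column 12 down to 1 and exchange K with P (leave O, /).
Row 12 as worked: P P P K K P K P P P K K
The 6th stitch worked is P.

Stitch:
P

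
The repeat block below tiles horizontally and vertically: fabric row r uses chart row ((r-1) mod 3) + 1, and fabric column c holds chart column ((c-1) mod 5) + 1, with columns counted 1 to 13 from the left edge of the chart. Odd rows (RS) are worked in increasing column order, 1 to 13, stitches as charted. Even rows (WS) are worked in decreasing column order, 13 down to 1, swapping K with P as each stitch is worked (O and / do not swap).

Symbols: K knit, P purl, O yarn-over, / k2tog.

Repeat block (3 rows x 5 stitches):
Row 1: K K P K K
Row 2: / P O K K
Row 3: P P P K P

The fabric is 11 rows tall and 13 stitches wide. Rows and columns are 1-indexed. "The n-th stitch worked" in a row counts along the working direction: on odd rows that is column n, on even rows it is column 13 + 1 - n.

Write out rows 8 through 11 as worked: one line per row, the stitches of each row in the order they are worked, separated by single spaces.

Row 8: chart row 2, WS - tiled (columns 1-13): / P O K K / P O K K / P O; work from column 13 back to 1 with K<->P swapped.
Row 9: chart row 3, RS - tile across columns 1-13 and work as-is.
Row 10: chart row 1, WS - tiled (columns 1-13): K K P K K K K P K K K K P; work from column 13 back to 1 with K<->P swapped.
Row 11: chart row 2, RS - tile across columns 1-13 and work as-is.

== ROWS AS WORKED ==
O K / P P O K / P P O K /
P P P K P P P P K P P P P
K P P P P K P P P P K P P
/ P O K K / P O K K / P O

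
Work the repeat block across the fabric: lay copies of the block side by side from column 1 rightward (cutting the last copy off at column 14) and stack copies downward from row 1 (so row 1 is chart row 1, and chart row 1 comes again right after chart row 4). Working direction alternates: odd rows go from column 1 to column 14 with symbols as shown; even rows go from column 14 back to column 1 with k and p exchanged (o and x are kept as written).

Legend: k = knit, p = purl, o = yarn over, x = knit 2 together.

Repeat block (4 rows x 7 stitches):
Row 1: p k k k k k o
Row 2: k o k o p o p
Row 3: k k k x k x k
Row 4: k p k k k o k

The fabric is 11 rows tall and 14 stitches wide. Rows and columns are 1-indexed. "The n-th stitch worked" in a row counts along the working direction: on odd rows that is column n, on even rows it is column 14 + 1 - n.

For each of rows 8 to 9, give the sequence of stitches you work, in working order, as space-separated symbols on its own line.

Result:
p o p p p k p p o p p p k p
p k k k k k o p k k k k k o

Derivation:
Row 8: chart row 4, WS - tiled (columns 1-14): k p k k k o k k p k k k o k; work from column 14 back to 1 with k<->p swapped.
Row 9: chart row 1, RS - tile across columns 1-14 and work as-is.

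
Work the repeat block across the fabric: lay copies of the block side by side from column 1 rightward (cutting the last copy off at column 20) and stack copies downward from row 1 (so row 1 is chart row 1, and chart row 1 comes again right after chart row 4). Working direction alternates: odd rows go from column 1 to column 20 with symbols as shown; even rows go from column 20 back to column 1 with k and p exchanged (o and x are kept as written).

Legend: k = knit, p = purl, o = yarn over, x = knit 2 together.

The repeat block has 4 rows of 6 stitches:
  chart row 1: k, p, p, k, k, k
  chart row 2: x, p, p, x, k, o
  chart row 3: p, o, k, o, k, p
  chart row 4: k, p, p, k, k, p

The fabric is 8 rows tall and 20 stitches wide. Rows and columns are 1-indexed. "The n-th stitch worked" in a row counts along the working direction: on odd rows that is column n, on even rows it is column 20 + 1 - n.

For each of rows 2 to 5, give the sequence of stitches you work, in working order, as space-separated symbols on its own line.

Row 2: chart row 2, WS - tiled (columns 1-20): x p p x k o x p p x k o x p p x k o x p; work from column 20 back to 1 with k<->p swapped.
Row 3: chart row 3, RS - tile across columns 1-20 and work as-is.
Row 4: chart row 4, WS - tiled (columns 1-20): k p p k k p k p p k k p k p p k k p k p; work from column 20 back to 1 with k<->p swapped.
Row 5: chart row 1, RS - tile across columns 1-20 and work as-is.

== ROWS AS WORKED ==
k x o p x k k x o p x k k x o p x k k x
p o k o k p p o k o k p p o k o k p p o
k p k p p k k p k p p k k p k p p k k p
k p p k k k k p p k k k k p p k k k k p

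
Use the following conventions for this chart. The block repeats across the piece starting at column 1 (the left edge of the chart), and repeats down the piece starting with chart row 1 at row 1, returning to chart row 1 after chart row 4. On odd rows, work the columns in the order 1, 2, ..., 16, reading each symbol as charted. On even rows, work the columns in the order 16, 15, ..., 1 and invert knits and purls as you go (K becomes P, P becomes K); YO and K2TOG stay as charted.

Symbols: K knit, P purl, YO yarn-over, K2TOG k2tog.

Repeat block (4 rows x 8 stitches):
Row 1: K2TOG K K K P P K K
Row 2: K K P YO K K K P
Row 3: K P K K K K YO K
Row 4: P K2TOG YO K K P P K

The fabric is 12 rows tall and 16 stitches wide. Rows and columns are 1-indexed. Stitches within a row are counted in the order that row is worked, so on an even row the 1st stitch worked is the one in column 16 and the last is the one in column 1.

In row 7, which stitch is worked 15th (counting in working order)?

Row 7 uses chart row ((7-1) mod 4)+1 = 3. Row 7 is odd, so RS.
Chart row 3 tiled across columns 1-16: K P K K K K YO K K P K K K K YO K
Right side: take the tiled row as-is (worked left to right from column 1).
The 15th stitch worked is YO.

Stitch:
YO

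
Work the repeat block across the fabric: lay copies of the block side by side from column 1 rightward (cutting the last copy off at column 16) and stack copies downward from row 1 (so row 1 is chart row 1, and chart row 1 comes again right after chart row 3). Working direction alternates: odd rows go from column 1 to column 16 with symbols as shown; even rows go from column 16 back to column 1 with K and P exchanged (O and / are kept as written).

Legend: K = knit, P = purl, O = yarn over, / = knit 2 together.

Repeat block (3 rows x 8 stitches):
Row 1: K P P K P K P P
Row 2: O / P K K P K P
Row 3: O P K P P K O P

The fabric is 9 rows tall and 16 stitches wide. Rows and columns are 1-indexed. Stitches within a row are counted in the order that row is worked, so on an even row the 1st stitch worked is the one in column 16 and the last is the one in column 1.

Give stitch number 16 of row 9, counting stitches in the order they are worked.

Result:
P

Derivation:
Row 9 uses chart row ((9-1) mod 3)+1 = 3. Row 9 is odd, so RS.
Chart row 3 tiled across columns 1-16: O P K P P K O P O P K P P K O P
RS: work column 1 to column 16, symbols as charted — the tiled row is the row as worked.
The 16th stitch worked is P.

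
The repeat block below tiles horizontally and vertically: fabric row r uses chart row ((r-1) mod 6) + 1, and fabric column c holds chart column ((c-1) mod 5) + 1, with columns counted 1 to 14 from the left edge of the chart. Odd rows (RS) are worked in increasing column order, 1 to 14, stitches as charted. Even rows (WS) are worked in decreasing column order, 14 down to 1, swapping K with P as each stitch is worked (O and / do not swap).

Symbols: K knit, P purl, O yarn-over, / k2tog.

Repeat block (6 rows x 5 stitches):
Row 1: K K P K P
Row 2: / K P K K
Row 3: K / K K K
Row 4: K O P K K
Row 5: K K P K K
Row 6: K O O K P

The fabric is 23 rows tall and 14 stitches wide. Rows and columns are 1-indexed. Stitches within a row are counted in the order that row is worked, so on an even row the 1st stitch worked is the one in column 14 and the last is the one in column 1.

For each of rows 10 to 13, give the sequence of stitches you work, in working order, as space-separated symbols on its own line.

== ROWS AS WORKED ==
P K O P P P K O P P P K O P
K K P K K K K P K K K K P K
P O O P K P O O P K P O O P
K K P K P K K P K P K K P K

Derivation:
Row 10: chart row 4, WS - tiled (columns 1-14): K O P K K K O P K K K O P K; work from column 14 back to 1 with K<->P swapped.
Row 11: chart row 5, RS - tile across columns 1-14 and work as-is.
Row 12: chart row 6, WS - tiled (columns 1-14): K O O K P K O O K P K O O K; work from column 14 back to 1 with K<->P swapped.
Row 13: chart row 1, RS - tile across columns 1-14 and work as-is.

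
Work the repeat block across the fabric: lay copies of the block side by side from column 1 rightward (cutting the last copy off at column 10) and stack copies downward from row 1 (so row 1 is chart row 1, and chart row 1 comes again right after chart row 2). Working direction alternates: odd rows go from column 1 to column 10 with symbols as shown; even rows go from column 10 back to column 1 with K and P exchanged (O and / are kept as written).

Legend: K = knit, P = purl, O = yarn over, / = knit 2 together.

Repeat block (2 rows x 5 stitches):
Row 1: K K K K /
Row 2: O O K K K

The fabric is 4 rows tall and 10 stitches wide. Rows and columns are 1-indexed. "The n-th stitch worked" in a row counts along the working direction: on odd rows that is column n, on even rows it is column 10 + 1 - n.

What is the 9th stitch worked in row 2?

Stitch:
O

Derivation:
Row 2: (2-1) mod 2 = 1, so use chart row 2. Even row -> WS.
Chart row 2 tiled across columns 1-10: O O K K K O O K K K
WS: work from column 10 back to column 1 (reverse the tiled row), swapping K<->P (O and / unchanged).
Row 2 as worked: P P P O O P P P O O
Stitch 9 in working order -> O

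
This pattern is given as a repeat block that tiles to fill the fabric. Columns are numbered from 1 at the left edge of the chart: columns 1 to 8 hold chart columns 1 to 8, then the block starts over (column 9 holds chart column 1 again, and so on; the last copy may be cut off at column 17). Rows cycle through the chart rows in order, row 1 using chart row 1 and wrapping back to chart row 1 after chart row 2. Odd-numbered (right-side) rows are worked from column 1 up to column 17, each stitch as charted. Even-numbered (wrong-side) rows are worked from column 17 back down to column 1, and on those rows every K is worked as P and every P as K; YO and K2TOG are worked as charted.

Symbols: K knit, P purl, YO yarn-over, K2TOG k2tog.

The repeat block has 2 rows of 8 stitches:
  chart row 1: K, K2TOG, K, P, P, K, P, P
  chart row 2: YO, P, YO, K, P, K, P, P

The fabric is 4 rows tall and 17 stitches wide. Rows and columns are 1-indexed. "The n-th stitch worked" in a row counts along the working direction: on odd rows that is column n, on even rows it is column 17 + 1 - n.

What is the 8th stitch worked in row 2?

Row 2: (2-1) mod 2 = 1, so use chart row 2. Even row -> WS.
Chart row 2 tiled across columns 1-17: YO P YO K P K P P YO P YO K P K P P YO
Wrong side: read the tiled row from column 17 down to 1 and exchange K with P (leave YO, K2TOG).
Row 2 as worked: YO K K P K P YO K YO K K P K P YO K YO
Counting 8 along the worked row gives K.

== STITCH ==
K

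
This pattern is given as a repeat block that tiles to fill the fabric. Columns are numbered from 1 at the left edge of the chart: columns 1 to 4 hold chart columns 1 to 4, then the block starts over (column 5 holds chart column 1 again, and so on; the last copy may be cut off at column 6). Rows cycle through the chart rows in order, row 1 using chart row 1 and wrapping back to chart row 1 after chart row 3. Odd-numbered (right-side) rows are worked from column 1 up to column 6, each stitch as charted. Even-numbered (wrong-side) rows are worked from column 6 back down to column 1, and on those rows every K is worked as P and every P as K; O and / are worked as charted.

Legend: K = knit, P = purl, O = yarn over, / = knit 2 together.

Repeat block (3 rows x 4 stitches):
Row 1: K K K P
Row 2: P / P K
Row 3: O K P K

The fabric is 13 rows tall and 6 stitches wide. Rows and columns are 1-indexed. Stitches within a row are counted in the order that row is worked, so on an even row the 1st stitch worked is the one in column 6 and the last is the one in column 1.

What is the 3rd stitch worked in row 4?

Stitch:
K

Derivation:
Row 4: (4-1) mod 3 = 0, so use chart row 1. Even row -> WS.
Chart row 1 tiled across columns 1-6: K K K P K K
WS row: flip the tiled sequence (start at column 6) and apply K<->P; O and / stay.
Row 4 as worked: P P K P P P
Stitch 3 in working order -> K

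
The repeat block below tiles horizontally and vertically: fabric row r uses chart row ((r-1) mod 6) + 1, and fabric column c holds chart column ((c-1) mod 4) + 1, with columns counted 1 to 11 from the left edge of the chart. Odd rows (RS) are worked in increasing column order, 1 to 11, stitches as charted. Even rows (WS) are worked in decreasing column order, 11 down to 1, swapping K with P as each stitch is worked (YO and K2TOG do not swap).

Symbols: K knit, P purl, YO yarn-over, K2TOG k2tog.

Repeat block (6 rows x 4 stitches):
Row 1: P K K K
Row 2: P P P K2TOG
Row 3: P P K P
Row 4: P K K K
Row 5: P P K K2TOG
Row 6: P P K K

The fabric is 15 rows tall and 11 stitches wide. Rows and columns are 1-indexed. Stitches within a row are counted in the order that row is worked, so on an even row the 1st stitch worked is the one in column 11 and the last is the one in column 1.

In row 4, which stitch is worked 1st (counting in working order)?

Row 4 uses chart row ((4-1) mod 6)+1 = 4. Row 4 is even, so WS.
Chart row 4 tiled across columns 1-11: P K K K P K K K P K K
WS: work from column 11 back to column 1 (reverse the tiled row), swapping K<->P (YO and K2TOG unchanged).
Row 4 as worked: P P K P P P K P P P K
The 1st stitch worked is P.

== STITCH ==
P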